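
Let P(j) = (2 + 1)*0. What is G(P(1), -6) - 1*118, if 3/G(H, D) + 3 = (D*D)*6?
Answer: -8377/71 ≈ -117.99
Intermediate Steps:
P(j) = 0 (P(j) = 3*0 = 0)
G(H, D) = 3/(-3 + 6*D²) (G(H, D) = 3/(-3 + (D*D)*6) = 3/(-3 + D²*6) = 3/(-3 + 6*D²))
G(P(1), -6) - 1*118 = 1/(-1 + 2*(-6)²) - 1*118 = 1/(-1 + 2*36) - 118 = 1/(-1 + 72) - 118 = 1/71 - 118 = -8377/71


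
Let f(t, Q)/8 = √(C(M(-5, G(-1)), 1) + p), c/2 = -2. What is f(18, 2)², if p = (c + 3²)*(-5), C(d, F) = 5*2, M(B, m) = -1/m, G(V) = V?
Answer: -960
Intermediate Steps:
c = -4 (c = 2*(-2) = -4)
C(d, F) = 10
p = -25 (p = (-4 + 3²)*(-5) = (-4 + 9)*(-5) = 5*(-5) = -25)
f(t, Q) = 8*I*√15 (f(t, Q) = 8*√(10 - 25) = 8*√(-15) = 8*(I*√15) = 8*I*√15)
f(18, 2)² = (8*I*√15)² = -960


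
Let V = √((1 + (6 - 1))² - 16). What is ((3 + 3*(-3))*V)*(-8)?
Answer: 96*√5 ≈ 214.66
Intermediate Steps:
V = 2*√5 (V = √((1 + 5)² - 16) = √(6² - 16) = √(36 - 16) = √20 = 2*√5 ≈ 4.4721)
((3 + 3*(-3))*V)*(-8) = ((3 + 3*(-3))*(2*√5))*(-8) = ((3 - 9)*(2*√5))*(-8) = -12*√5*(-8) = 96*√5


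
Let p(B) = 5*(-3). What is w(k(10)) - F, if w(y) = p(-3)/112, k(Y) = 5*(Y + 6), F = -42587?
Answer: 4769729/112 ≈ 42587.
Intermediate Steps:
p(B) = -15
k(Y) = 30 + 5*Y (k(Y) = 5*(6 + Y) = 30 + 5*Y)
w(y) = -15/112
w(k(10)) - F = -15/112 - 1*(-42587) = -15/112 + 42587 = 4769729/112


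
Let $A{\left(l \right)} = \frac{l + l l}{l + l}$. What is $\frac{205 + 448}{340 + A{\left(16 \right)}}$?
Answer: $\frac{1306}{697} \approx 1.8737$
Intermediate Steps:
$A{\left(l \right)} = \frac{l + l^{2}}{2 l}$
$\frac{205 + 448}{340 + A{\left(16 \right)}} = \frac{205 + 448}{340 + \left(\frac{1}{2} + \frac{1}{2} \cdot 16\right)} = \frac{653}{340 + \left(\frac{1}{2} + 8\right)} = \frac{653}{340 + \frac{17}{2}} = \frac{653}{\frac{697}{2}} = 653 \cdot \frac{2}{697} = \frac{1306}{697}$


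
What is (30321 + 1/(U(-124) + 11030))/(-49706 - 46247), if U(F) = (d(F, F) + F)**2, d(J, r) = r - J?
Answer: -800656327/2533734918 ≈ -0.31600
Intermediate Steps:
U(F) = F**2 (U(F) = ((F - F) + F)**2 = (0 + F)**2 = F**2)
(30321 + 1/(U(-124) + 11030))/(-49706 - 46247) = (30321 + 1/((-124)**2 + 11030))/(-49706 - 46247) = (30321 + 1/(15376 + 11030))/(-95953) = (30321 + 1/26406)*(-1/95953) = (800656327/26406)*(-1/95953) = -800656327/2533734918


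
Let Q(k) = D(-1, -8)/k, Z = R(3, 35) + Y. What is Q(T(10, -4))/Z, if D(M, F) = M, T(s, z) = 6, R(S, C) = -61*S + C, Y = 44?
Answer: 1/624 ≈ 0.0016026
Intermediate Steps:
R(S, C) = C - 61*S
Z = -104 (Z = (35 - 61*3) + 44 = (35 - 183) + 44 = -148 + 44 = -104)
Q(k) = -1/k
Q(T(10, -4))/Z = -1/6/(-104) = -1*1/6*(-1/104) = -1/6*(-1/104) = 1/624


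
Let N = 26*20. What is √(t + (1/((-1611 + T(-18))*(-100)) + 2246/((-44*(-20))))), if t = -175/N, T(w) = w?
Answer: 2*√83496953254/388245 ≈ 1.4885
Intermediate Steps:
N = 520
t = -35/104 (t = -175/520 = -175*1/520 = -35/104 ≈ -0.33654)
√(t + (1/((-1611 + T(-18))*(-100)) + 2246/((-44*(-20))))) = √(-35/104 + (1/(-1611 - 18*(-100)) + 2246/((-44*(-20))))) = √(-35/104 + (-1/100/(-1629) + 2246/880)) = √(-35/104 + (-1/1629*(-1/100) + 2246*(1/880))) = √(-35/104 + (1/162900 + 1123/440)) = √(-35/104 + 9146857/3583800) = √(12903752/5823675) = 2*√83496953254/388245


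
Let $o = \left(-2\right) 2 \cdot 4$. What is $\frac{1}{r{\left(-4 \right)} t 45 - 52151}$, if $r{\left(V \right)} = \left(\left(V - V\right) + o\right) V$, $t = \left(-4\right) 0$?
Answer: $- \frac{1}{52151} \approx -1.9175 \cdot 10^{-5}$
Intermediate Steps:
$o = -16$ ($o = \left(-4\right) 4 = -16$)
$t = 0$
$r{\left(V \right)} = - 16 V$ ($r{\left(V \right)} = \left(\left(V - V\right) - 16\right) V = \left(0 - 16\right) V = - 16 V$)
$\frac{1}{r{\left(-4 \right)} t 45 - 52151} = \frac{1}{\left(-16\right) \left(-4\right) 0 \cdot 45 - 52151} = \frac{1}{64 \cdot 0 \cdot 45 - 52151} = \frac{1}{0 \cdot 45 - 52151} = \frac{1}{0 - 52151} = \frac{1}{-52151} = - \frac{1}{52151}$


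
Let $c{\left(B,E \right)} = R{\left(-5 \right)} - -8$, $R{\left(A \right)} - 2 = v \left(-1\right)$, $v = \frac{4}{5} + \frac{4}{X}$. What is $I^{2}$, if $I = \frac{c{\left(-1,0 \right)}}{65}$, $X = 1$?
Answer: $\frac{4}{625} \approx 0.0064$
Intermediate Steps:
$v = \frac{24}{5}$ ($v = \frac{4}{5} + \frac{4}{1} = 4 \cdot \frac{1}{5} + 4 \cdot 1 = \frac{4}{5} + 4 = \frac{24}{5} \approx 4.8$)
$R{\left(A \right)} = - \frac{14}{5}$ ($R{\left(A \right)} = 2 + \frac{24}{5} \left(-1\right) = 2 - \frac{24}{5} = - \frac{14}{5}$)
$c{\left(B,E \right)} = \frac{26}{5}$ ($c{\left(B,E \right)} = - \frac{14}{5} - -8 = - \frac{14}{5} + 8 = \frac{26}{5}$)
$I = \frac{2}{25}$ ($I = \frac{26}{5 \cdot 65} = \frac{26}{5} \cdot \frac{1}{65} = \frac{2}{25} \approx 0.08$)
$I^{2} = \left(\frac{2}{25}\right)^{2} = \frac{4}{625}$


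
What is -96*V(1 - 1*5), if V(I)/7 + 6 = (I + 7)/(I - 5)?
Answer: 4256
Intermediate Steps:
V(I) = -42 + 7*(7 + I)/(-5 + I) (V(I) = -42 + 7*((I + 7)/(I - 5)) = -42 + 7*((7 + I)/(-5 + I)) = -42 + 7*(7 + I)/(-5 + I))
-96*V(1 - 1*5) = -672*(37 - 5*(1 - 1*5))/(-5 + (1 - 1*5)) = -672*(37 - 5*(1 - 5))/(-5 + (1 - 5)) = -672*(37 - 5*(-4))/(-5 - 4) = -672*(37 + 20)/(-9) = -672*(-1)*57/9 = -96*(-133/3) = 4256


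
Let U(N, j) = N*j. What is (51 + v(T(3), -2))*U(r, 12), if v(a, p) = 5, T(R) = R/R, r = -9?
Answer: -6048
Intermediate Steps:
T(R) = 1
(51 + v(T(3), -2))*U(r, 12) = (51 + 5)*(-9*12) = 56*(-108) = -6048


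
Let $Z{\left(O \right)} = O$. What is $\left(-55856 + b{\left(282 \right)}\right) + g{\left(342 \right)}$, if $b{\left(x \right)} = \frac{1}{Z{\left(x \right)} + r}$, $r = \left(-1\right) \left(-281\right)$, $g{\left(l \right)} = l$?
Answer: $- \frac{31254381}{563} \approx -55514.0$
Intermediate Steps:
$r = 281$
$b{\left(x \right)} = \frac{1}{281 + x}$ ($b{\left(x \right)} = \frac{1}{x + 281} = \frac{1}{281 + x}$)
$\left(-55856 + b{\left(282 \right)}\right) + g{\left(342 \right)} = \left(-55856 + \frac{1}{281 + 282}\right) + 342 = \left(-55856 + \frac{1}{563}\right) + 342 = - \frac{31446927}{563} + 342 = - \frac{31254381}{563}$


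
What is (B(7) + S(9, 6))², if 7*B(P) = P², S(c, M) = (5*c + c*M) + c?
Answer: 13225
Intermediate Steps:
S(c, M) = 6*c + M*c (S(c, M) = (5*c + M*c) + c = 6*c + M*c)
B(P) = P²/7
(B(7) + S(9, 6))² = ((⅐)*7² + 9*(6 + 6))² = ((⅐)*49 + 9*12)² = (7 + 108)² = 115² = 13225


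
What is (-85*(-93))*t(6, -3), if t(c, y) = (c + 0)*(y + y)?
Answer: -284580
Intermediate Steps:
t(c, y) = 2*c*y (t(c, y) = c*(2*y) = 2*c*y)
(-85*(-93))*t(6, -3) = (-85*(-93))*(2*6*(-3)) = 7905*(-36) = -284580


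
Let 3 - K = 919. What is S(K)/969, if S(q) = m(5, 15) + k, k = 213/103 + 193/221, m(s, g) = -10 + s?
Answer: -15621/7352449 ≈ -0.0021246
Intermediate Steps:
K = -916 (K = 3 - 1*919 = 3 - 919 = -916)
k = 66952/22763 (k = 213*(1/103) + 193*(1/221) = 213/103 + 193/221 = 66952/22763 ≈ 2.9413)
S(q) = -46863/22763 (S(q) = (-10 + 5) + 66952/22763 = -5 + 66952/22763 = -46863/22763)
S(K)/969 = -46863/22763/969 = -46863/22763*1/969 = -15621/7352449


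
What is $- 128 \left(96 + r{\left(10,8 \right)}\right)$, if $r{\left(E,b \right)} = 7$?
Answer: $-13184$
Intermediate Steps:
$- 128 \left(96 + r{\left(10,8 \right)}\right) = - 128 \left(96 + 7\right) = \left(-128\right) 103 = -13184$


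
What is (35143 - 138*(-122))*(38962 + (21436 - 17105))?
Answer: 2250326847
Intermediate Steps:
(35143 - 138*(-122))*(38962 + (21436 - 17105)) = (35143 + 16836)*(38962 + 4331) = 51979*43293 = 2250326847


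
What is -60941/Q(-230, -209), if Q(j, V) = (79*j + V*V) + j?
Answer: -60941/25281 ≈ -2.4105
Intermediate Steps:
Q(j, V) = V**2 + 80*j (Q(j, V) = (79*j + V**2) + j = (V**2 + 79*j) + j = V**2 + 80*j)
-60941/Q(-230, -209) = -60941/((-209)**2 + 80*(-230)) = -60941/(43681 - 18400) = -60941/25281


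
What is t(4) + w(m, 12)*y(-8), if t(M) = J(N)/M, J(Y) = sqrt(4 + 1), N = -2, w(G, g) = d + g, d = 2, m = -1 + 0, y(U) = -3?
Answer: -42 + sqrt(5)/4 ≈ -41.441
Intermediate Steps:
m = -1
w(G, g) = 2 + g
J(Y) = sqrt(5)
t(M) = sqrt(5)/M
t(4) + w(m, 12)*y(-8) = sqrt(5)/4 + (2 + 12)*(-3) = sqrt(5)*(1/4) + 14*(-3) = sqrt(5)/4 - 42 = -42 + sqrt(5)/4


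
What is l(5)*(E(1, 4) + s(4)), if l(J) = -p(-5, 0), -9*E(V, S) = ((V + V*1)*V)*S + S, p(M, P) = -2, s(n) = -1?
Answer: -14/3 ≈ -4.6667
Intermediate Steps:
E(V, S) = -S/9 - 2*S*V**2/9 (E(V, S) = -(((V + V*1)*V)*S + S)/9 = -(((V + V)*V)*S + S)/9 = -(((2*V)*V)*S + S)/9 = -((2*V**2)*S + S)/9 = -(2*S*V**2 + S)/9 = -(S + 2*S*V**2)/9 = -S/9 - 2*S*V**2/9)
l(J) = 2 (l(J) = -1*(-2) = 2)
l(5)*(E(1, 4) + s(4)) = 2*(-1/9*4*(1 + 2*1**2) - 1) = 2*(-1/9*4*(1 + 2*1) - 1) = 2*(-1/9*4*(1 + 2) - 1) = 2*(-1/9*4*3 - 1) = 2*(-4/3 - 1) = 2*(-7/3) = -14/3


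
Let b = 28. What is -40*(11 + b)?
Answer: -1560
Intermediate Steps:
-40*(11 + b) = -40*(11 + 28) = -40*39 = -1560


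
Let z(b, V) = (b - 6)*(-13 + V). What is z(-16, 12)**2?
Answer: 484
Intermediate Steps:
z(b, V) = (-13 + V)*(-6 + b) (z(b, V) = (-6 + b)*(-13 + V) = (-13 + V)*(-6 + b))
z(-16, 12)**2 = (78 - 13*(-16) - 6*12 + 12*(-16))**2 = (78 + 208 - 72 - 192)**2 = 22**2 = 484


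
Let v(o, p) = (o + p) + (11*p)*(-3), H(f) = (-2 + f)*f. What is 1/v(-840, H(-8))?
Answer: -1/3400 ≈ -0.00029412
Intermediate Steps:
H(f) = f*(-2 + f)
v(o, p) = o - 32*p (v(o, p) = (o + p) - 33*p = o - 32*p)
1/v(-840, H(-8)) = 1/(-840 - (-256)*(-2 - 8)) = 1/(-840 - (-256)*(-10)) = 1/(-840 - 32*80) = 1/(-840 - 2560) = 1/(-3400) = -1/3400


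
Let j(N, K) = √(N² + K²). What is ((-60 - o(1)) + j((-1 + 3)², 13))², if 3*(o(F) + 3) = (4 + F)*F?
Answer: 32641/9 - 352*√185/3 ≈ 2030.9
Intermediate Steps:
o(F) = -3 + F*(4 + F)/3 (o(F) = -3 + ((4 + F)*F)/3 = -3 + (F*(4 + F))/3 = -3 + F*(4 + F)/3)
j(N, K) = √(K² + N²)
((-60 - o(1)) + j((-1 + 3)², 13))² = ((-60 - (-3 + (⅓)*1² + (4/3)*1)) + √(13² + ((-1 + 3)²)²))² = ((-60 - (-3 + (⅓)*1 + 4/3)) + √(169 + (2²)²))² = ((-60 - (-3 + ⅓ + 4/3)) + √(169 + 4²))² = ((-60 - 1*(-4/3)) + √(169 + 16))² = ((-60 + 4/3) + √185)² = (-176/3 + √185)²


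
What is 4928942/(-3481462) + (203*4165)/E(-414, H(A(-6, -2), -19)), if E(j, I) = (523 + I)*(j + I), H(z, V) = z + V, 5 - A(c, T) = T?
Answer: -286894312993/54133252638 ≈ -5.2998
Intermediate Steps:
A(c, T) = 5 - T
H(z, V) = V + z
E(j, I) = (523 + I)*(I + j)
4928942/(-3481462) + (203*4165)/E(-414, H(A(-6, -2), -19)) = 4928942/(-3481462) + (203*4165)/((-19 + (5 - 1*(-2)))**2 + 523*(-19 + (5 - 1*(-2))) + 523*(-414) + (-19 + (5 - 1*(-2)))*(-414)) = 4928942*(-1/3481462) + 845495/((-19 + (5 + 2))**2 + 523*(-19 + (5 + 2)) - 216522 + (-19 + (5 + 2))*(-414)) = -2464471/1740731 + 845495/((-19 + 7)**2 + 523*(-19 + 7) - 216522 + (-19 + 7)*(-414)) = -2464471/1740731 + 845495/((-12)**2 + 523*(-12) - 216522 - 12*(-414)) = -2464471/1740731 + 845495/(144 - 6276 - 216522 + 4968) = -2464471/1740731 + 845495/(-217686) = -2464471/1740731 + 845495*(-1/217686) = -2464471/1740731 - 120785/31098 = -286894312993/54133252638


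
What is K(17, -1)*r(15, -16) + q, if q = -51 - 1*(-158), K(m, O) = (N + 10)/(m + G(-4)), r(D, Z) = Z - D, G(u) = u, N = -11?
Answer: 1422/13 ≈ 109.38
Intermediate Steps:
K(m, O) = -1/(-4 + m) (K(m, O) = (-11 + 10)/(m - 4) = -1/(-4 + m))
q = 107 (q = -51 + 158 = 107)
K(17, -1)*r(15, -16) + q = (-1/(-4 + 17))*(-16 - 1*15) + 107 = (-1/13)*(-16 - 15) + 107 = -1*1/13*(-31) + 107 = -1/13*(-31) + 107 = 31/13 + 107 = 1422/13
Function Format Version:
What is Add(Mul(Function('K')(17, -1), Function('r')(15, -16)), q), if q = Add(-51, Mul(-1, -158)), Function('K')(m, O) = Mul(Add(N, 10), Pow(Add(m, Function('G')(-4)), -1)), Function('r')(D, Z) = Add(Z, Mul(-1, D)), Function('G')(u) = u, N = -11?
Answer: Rational(1422, 13) ≈ 109.38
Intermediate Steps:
Function('K')(m, O) = Mul(-1, Pow(Add(-4, m), -1)) (Function('K')(m, O) = Mul(Add(-11, 10), Pow(Add(m, -4), -1)) = Mul(-1, Pow(Add(-4, m), -1)))
q = 107 (q = Add(-51, 158) = 107)
Add(Mul(Function('K')(17, -1), Function('r')(15, -16)), q) = Add(Mul(Mul(-1, Pow(Add(-4, 17), -1)), Add(-16, Mul(-1, 15))), 107) = Add(Mul(Mul(-1, Pow(13, -1)), Add(-16, -15)), 107) = Add(Mul(Mul(-1, Rational(1, 13)), -31), 107) = Add(Mul(Rational(-1, 13), -31), 107) = Add(Rational(31, 13), 107) = Rational(1422, 13)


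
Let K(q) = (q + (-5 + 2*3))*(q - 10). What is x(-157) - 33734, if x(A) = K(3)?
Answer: -33762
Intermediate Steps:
K(q) = (1 + q)*(-10 + q) (K(q) = (q + (-5 + 6))*(-10 + q) = (q + 1)*(-10 + q) = (1 + q)*(-10 + q))
x(A) = -28 (x(A) = -10 + 3² - 9*3 = -10 + 9 - 27 = -28)
x(-157) - 33734 = -28 - 33734 = -33762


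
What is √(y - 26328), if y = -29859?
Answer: 3*I*√6243 ≈ 237.04*I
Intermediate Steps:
√(y - 26328) = √(-29859 - 26328) = √(-56187) = 3*I*√6243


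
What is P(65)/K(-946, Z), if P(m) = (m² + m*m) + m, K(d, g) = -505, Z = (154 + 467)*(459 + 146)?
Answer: -1703/101 ≈ -16.861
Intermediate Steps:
Z = 375705 (Z = 621*605 = 375705)
P(m) = m + 2*m² (P(m) = (m² + m²) + m = 2*m² + m = m + 2*m²)
P(65)/K(-946, Z) = (65*(1 + 2*65))/(-505) = (65*(1 + 130))*(-1/505) = (65*131)*(-1/505) = 8515*(-1/505) = -1703/101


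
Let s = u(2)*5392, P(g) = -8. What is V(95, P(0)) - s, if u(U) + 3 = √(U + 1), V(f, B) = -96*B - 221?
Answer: 16723 - 5392*√3 ≈ 7383.8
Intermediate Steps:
V(f, B) = -221 - 96*B
u(U) = -3 + √(1 + U) (u(U) = -3 + √(U + 1) = -3 + √(1 + U))
s = -16176 + 5392*√3 (s = (-3 + √(1 + 2))*5392 = (-3 + √3)*5392 = -16176 + 5392*√3 ≈ -6836.8)
V(95, P(0)) - s = (-221 - 96*(-8)) - (-16176 + 5392*√3) = (-221 + 768) + (16176 - 5392*√3) = 547 + (16176 - 5392*√3) = 16723 - 5392*√3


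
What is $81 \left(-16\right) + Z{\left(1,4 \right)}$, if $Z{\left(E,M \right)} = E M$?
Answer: $-1292$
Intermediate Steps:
$81 \left(-16\right) + Z{\left(1,4 \right)} = 81 \left(-16\right) + 1 \cdot 4 = -1296 + 4 = -1292$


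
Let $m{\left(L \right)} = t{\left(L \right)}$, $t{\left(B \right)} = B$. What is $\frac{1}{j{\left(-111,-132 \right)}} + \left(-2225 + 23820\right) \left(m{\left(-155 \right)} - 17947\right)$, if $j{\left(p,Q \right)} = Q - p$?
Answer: $- \frac{8209166491}{21} \approx -3.9091 \cdot 10^{8}$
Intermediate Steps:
$m{\left(L \right)} = L$
$\frac{1}{j{\left(-111,-132 \right)}} + \left(-2225 + 23820\right) \left(m{\left(-155 \right)} - 17947\right) = \frac{1}{-132 - -111} + \left(-2225 + 23820\right) \left(-155 - 17947\right) = \frac{1}{-132 + 111} + 21595 \left(-18102\right) = \frac{1}{-21} - 390912690 = - \frac{1}{21} - 390912690 = - \frac{8209166491}{21}$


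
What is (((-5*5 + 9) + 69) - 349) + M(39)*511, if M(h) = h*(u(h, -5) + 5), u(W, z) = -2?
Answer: 59491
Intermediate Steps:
M(h) = 3*h (M(h) = h*(-2 + 5) = h*3 = 3*h)
(((-5*5 + 9) + 69) - 349) + M(39)*511 = (((-5*5 + 9) + 69) - 349) + (3*39)*511 = (((-25 + 9) + 69) - 349) + 117*511 = ((-16 + 69) - 349) + 59787 = (53 - 349) + 59787 = -296 + 59787 = 59491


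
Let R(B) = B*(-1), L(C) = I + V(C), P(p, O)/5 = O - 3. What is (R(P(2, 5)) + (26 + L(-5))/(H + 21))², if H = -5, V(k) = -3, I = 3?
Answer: 4489/64 ≈ 70.141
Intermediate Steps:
P(p, O) = -15 + 5*O (P(p, O) = 5*(O - 3) = 5*(-3 + O) = -15 + 5*O)
L(C) = 0 (L(C) = 3 - 3 = 0)
R(B) = -B
(R(P(2, 5)) + (26 + L(-5))/(H + 21))² = (-(-15 + 5*5) + (26 + 0)/(-5 + 21))² = (-(-15 + 25) + 26/16)² = (-1*10 + 26*(1/16))² = (-10 + 13/8)² = (-67/8)² = 4489/64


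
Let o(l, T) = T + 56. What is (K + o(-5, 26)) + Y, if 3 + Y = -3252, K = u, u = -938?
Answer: -4111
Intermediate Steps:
o(l, T) = 56 + T
K = -938
Y = -3255 (Y = -3 - 3252 = -3255)
(K + o(-5, 26)) + Y = (-938 + (56 + 26)) - 3255 = (-938 + 82) - 3255 = -856 - 3255 = -4111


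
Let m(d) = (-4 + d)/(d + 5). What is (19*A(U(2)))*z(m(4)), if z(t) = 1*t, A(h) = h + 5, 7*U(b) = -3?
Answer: 0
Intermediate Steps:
U(b) = -3/7 (U(b) = (⅐)*(-3) = -3/7)
A(h) = 5 + h
m(d) = (-4 + d)/(5 + d)
z(t) = t
(19*A(U(2)))*z(m(4)) = (19*(5 - 3/7))*((-4 + 4)/(5 + 4)) = (19*(32/7))*(0/9) = 608*((⅑)*0)/7 = (608/7)*0 = 0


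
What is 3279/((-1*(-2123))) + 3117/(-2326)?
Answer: 1009563/4938098 ≈ 0.20444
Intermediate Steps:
3279/((-1*(-2123))) + 3117/(-2326) = 3279/2123 + 3117*(-1/2326) = 3279*(1/2123) - 3117/2326 = 3279/2123 - 3117/2326 = 1009563/4938098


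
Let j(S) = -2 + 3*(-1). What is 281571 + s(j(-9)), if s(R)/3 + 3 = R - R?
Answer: 281562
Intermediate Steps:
j(S) = -5 (j(S) = -2 - 3 = -5)
s(R) = -9 (s(R) = -9 + 3*(R - R) = -9 + 3*0 = -9 + 0 = -9)
281571 + s(j(-9)) = 281571 - 9 = 281562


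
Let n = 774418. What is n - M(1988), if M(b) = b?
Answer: 772430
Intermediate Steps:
n - M(1988) = 774418 - 1*1988 = 774418 - 1988 = 772430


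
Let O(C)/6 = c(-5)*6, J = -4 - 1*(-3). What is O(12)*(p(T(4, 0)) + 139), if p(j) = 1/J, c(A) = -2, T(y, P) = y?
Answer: -9936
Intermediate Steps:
J = -1 (J = -4 + 3 = -1)
O(C) = -72 (O(C) = 6*(-2*6) = 6*(-12) = -72)
p(j) = -1 (p(j) = 1/(-1) = -1)
O(12)*(p(T(4, 0)) + 139) = -72*(-1 + 139) = -72*138 = -9936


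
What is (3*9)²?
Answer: 729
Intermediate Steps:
(3*9)² = 27² = 729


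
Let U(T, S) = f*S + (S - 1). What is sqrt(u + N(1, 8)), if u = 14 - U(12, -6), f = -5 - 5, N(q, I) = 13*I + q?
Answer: sqrt(66) ≈ 8.1240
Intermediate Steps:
N(q, I) = q + 13*I
f = -10
U(T, S) = -1 - 9*S (U(T, S) = -10*S + (S - 1) = -10*S + (-1 + S) = -1 - 9*S)
u = -39 (u = 14 - (-1 - 9*(-6)) = 14 - (-1 + 54) = 14 - 1*53 = 14 - 53 = -39)
sqrt(u + N(1, 8)) = sqrt(-39 + (1 + 13*8)) = sqrt(-39 + (1 + 104)) = sqrt(-39 + 105) = sqrt(66)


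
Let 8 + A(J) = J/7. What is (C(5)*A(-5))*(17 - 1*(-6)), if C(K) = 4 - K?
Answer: 1403/7 ≈ 200.43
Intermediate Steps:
A(J) = -8 + J/7
(C(5)*A(-5))*(17 - 1*(-6)) = ((4 - 1*5)*(-8 + (1/7)*(-5)))*(17 - 1*(-6)) = ((4 - 5)*(-8 - 5/7))*(17 + 6) = -1*(-61/7)*23 = (61/7)*23 = 1403/7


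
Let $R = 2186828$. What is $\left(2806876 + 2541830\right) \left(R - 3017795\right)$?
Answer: $-4444598178702$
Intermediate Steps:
$\left(2806876 + 2541830\right) \left(R - 3017795\right) = \left(2806876 + 2541830\right) \left(2186828 - 3017795\right) = 5348706 \left(-830967\right) = -4444598178702$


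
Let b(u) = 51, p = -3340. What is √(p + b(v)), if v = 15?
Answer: I*√3289 ≈ 57.35*I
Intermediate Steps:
√(p + b(v)) = √(-3340 + 51) = √(-3289) = I*√3289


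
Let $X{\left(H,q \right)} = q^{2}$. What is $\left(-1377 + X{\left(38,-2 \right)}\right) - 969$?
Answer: $-2342$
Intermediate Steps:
$\left(-1377 + X{\left(38,-2 \right)}\right) - 969 = \left(-1377 + \left(-2\right)^{2}\right) - 969 = \left(-1377 + 4\right) - 969 = -1373 - 969 = -2342$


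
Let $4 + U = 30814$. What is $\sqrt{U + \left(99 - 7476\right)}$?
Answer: $\sqrt{23433} \approx 153.08$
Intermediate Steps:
$U = 30810$ ($U = -4 + 30814 = 30810$)
$\sqrt{U + \left(99 - 7476\right)} = \sqrt{30810 + \left(99 - 7476\right)} = \sqrt{30810 - 7377} = \sqrt{23433}$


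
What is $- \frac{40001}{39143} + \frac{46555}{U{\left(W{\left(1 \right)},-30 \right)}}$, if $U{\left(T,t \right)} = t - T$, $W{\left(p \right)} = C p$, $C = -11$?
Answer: $- \frac{140235568}{57209} \approx -2451.3$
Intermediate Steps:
$W{\left(p \right)} = - 11 p$
$- \frac{40001}{39143} + \frac{46555}{U{\left(W{\left(1 \right)},-30 \right)}} = - \frac{40001}{39143} + \frac{46555}{-30 - \left(-11\right) 1} = \left(-40001\right) \frac{1}{39143} + \frac{46555}{-30 - -11} = - \frac{3077}{3011} + \frac{46555}{-30 + 11} = - \frac{3077}{3011} + \frac{46555}{-19} = - \frac{3077}{3011} + 46555 \left(- \frac{1}{19}\right) = - \frac{3077}{3011} - \frac{46555}{19} = - \frac{140235568}{57209}$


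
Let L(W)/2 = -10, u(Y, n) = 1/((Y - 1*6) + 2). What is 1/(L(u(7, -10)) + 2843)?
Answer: 1/2823 ≈ 0.00035423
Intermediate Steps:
u(Y, n) = 1/(-4 + Y) (u(Y, n) = 1/((Y - 6) + 2) = 1/((-6 + Y) + 2) = 1/(-4 + Y))
L(W) = -20 (L(W) = 2*(-10) = -20)
1/(L(u(7, -10)) + 2843) = 1/(-20 + 2843) = 1/2823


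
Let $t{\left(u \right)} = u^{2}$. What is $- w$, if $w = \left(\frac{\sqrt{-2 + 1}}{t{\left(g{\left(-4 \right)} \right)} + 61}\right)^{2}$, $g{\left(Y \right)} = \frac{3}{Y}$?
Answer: $\frac{256}{970225} \approx 0.00026386$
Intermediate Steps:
$w = - \frac{256}{970225}$ ($w = \left(\frac{\sqrt{-2 + 1}}{\left(\frac{3}{-4}\right)^{2} + 61}\right)^{2} = \left(\frac{\sqrt{-1}}{\left(3 \left(- \frac{1}{4}\right)\right)^{2} + 61}\right)^{2} = \left(\frac{i}{\left(- \frac{3}{4}\right)^{2} + 61}\right)^{2} = \left(\frac{i}{\frac{9}{16} + 61}\right)^{2} = \left(\frac{i}{\frac{985}{16}}\right)^{2} = \left(\frac{16 i}{985}\right)^{2} = - \frac{256}{970225} \approx -0.00026386$)
$- w = \left(-1\right) \left(- \frac{256}{970225}\right) = \frac{256}{970225}$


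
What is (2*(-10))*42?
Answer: -840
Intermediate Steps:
(2*(-10))*42 = -20*42 = -840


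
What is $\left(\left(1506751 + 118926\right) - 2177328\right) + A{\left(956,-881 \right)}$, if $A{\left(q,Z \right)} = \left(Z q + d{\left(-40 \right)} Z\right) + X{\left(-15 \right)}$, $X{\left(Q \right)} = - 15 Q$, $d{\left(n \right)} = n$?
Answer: $-1358422$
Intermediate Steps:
$A{\left(q,Z \right)} = 225 - 40 Z + Z q$ ($A{\left(q,Z \right)} = \left(Z q - 40 Z\right) - -225 = \left(- 40 Z + Z q\right) + 225 = 225 - 40 Z + Z q$)
$\left(\left(1506751 + 118926\right) - 2177328\right) + A{\left(956,-881 \right)} = \left(\left(1506751 + 118926\right) - 2177328\right) - 806771 = \left(1625677 - 2177328\right) + \left(225 + 35240 - 842236\right) = -551651 - 806771 = -1358422$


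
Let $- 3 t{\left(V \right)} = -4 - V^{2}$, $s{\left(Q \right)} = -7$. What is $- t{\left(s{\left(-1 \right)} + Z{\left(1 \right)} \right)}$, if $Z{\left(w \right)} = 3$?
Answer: $- \frac{20}{3} \approx -6.6667$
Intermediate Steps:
$t{\left(V \right)} = \frac{4}{3} + \frac{V^{2}}{3}$ ($t{\left(V \right)} = - \frac{-4 - V^{2}}{3} = \frac{4}{3} + \frac{V^{2}}{3}$)
$- t{\left(s{\left(-1 \right)} + Z{\left(1 \right)} \right)} = - (\frac{4}{3} + \frac{\left(-7 + 3\right)^{2}}{3}) = - (\frac{4}{3} + \frac{\left(-4\right)^{2}}{3}) = - (\frac{4}{3} + \frac{1}{3} \cdot 16) = - (\frac{4}{3} + \frac{16}{3}) = \left(-1\right) \frac{20}{3} = - \frac{20}{3}$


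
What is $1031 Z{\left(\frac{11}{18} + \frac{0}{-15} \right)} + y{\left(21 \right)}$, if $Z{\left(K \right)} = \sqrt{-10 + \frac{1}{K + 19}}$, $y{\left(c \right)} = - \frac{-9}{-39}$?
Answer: $- \frac{3}{13} + \frac{2062 i \sqrt{309934}}{353} \approx -0.23077 + 3252.0 i$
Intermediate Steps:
$y{\left(c \right)} = - \frac{3}{13}$ ($y{\left(c \right)} = - \frac{\left(-9\right) \left(-1\right)}{39} = \left(-1\right) \frac{3}{13} = - \frac{3}{13}$)
$Z{\left(K \right)} = \sqrt{-10 + \frac{1}{19 + K}}$
$1031 Z{\left(\frac{11}{18} + \frac{0}{-15} \right)} + y{\left(21 \right)} = 1031 \sqrt{\frac{-189 - 10 \left(\frac{11}{18} + \frac{0}{-15}\right)}{19 + \left(\frac{11}{18} + \frac{0}{-15}\right)}} - \frac{3}{13} = 1031 \sqrt{\frac{-189 - 10 \left(11 \cdot \frac{1}{18} + 0 \left(- \frac{1}{15}\right)\right)}{19 + \left(11 \cdot \frac{1}{18} + 0 \left(- \frac{1}{15}\right)\right)}} - \frac{3}{13} = 1031 \sqrt{\frac{-189 - 10 \left(\frac{11}{18} + 0\right)}{19 + \left(\frac{11}{18} + 0\right)}} - \frac{3}{13} = 1031 \sqrt{\frac{-189 - \frac{55}{9}}{19 + \frac{11}{18}}} - \frac{3}{13} = 1031 \sqrt{\frac{-189 - \frac{55}{9}}{\frac{353}{18}}} - \frac{3}{13} = 1031 \sqrt{\frac{18}{353} \left(- \frac{1756}{9}\right)} - \frac{3}{13} = 1031 \sqrt{- \frac{3512}{353}} - \frac{3}{13} = 1031 \frac{2 i \sqrt{309934}}{353} - \frac{3}{13} = \frac{2062 i \sqrt{309934}}{353} - \frac{3}{13} = - \frac{3}{13} + \frac{2062 i \sqrt{309934}}{353}$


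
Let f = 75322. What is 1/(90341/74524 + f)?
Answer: 74524/5613387069 ≈ 1.3276e-5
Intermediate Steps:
1/(90341/74524 + f) = 1/(90341/74524 + 75322) = 1/(5613387069/74524) = 74524/5613387069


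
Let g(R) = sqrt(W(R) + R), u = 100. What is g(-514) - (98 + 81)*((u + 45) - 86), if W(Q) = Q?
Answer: -10561 + 2*I*sqrt(257) ≈ -10561.0 + 32.062*I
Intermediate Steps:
g(R) = sqrt(2)*sqrt(R) (g(R) = sqrt(R + R) = sqrt(2*R) = sqrt(2)*sqrt(R))
g(-514) - (98 + 81)*((u + 45) - 86) = sqrt(2)*sqrt(-514) - (98 + 81)*((100 + 45) - 86) = sqrt(2)*(I*sqrt(514)) - 179*(145 - 86) = 2*I*sqrt(257) - 179*59 = 2*I*sqrt(257) - 1*10561 = 2*I*sqrt(257) - 10561 = -10561 + 2*I*sqrt(257)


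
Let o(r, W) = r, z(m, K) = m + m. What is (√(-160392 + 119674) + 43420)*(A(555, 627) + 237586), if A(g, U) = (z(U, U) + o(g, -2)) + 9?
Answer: 10394921680 + 239404*I*√40718 ≈ 1.0395e+10 + 4.8309e+7*I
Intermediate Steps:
z(m, K) = 2*m
A(g, U) = 9 + g + 2*U (A(g, U) = (2*U + g) + 9 = (g + 2*U) + 9 = 9 + g + 2*U)
(√(-160392 + 119674) + 43420)*(A(555, 627) + 237586) = (√(-160392 + 119674) + 43420)*((9 + 555 + 2*627) + 237586) = (√(-40718) + 43420)*((9 + 555 + 1254) + 237586) = (I*√40718 + 43420)*(1818 + 237586) = (43420 + I*√40718)*239404 = 10394921680 + 239404*I*√40718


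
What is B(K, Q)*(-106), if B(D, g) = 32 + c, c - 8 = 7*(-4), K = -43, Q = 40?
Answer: -1272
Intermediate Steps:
c = -20 (c = 8 + 7*(-4) = 8 - 28 = -20)
B(D, g) = 12 (B(D, g) = 32 - 20 = 12)
B(K, Q)*(-106) = 12*(-106) = -1272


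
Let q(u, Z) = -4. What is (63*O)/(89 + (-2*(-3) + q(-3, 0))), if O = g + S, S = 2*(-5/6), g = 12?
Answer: 93/13 ≈ 7.1538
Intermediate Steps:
S = -5/3 (S = 2*(-5*1/6) = 2*(-5/6) = -5/3 ≈ -1.6667)
O = 31/3 (O = 12 - 5/3 = 31/3 ≈ 10.333)
(63*O)/(89 + (-2*(-3) + q(-3, 0))) = (63*(31/3))/(89 + (-2*(-3) - 4)) = 651/(89 + (6 - 4)) = 651/(89 + 2) = 651/91 = 651*(1/91) = 93/13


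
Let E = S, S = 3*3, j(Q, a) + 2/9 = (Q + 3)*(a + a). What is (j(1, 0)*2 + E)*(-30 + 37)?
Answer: 539/9 ≈ 59.889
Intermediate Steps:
j(Q, a) = -2/9 + 2*a*(3 + Q) (j(Q, a) = -2/9 + (Q + 3)*(a + a) = -2/9 + (3 + Q)*(2*a) = -2/9 + 2*a*(3 + Q))
S = 9
E = 9
(j(1, 0)*2 + E)*(-30 + 37) = ((-2/9 + 6*0 + 2*1*0)*2 + 9)*(-30 + 37) = ((-2/9 + 0 + 0)*2 + 9)*7 = (-2/9*2 + 9)*7 = (-4/9 + 9)*7 = (77/9)*7 = 539/9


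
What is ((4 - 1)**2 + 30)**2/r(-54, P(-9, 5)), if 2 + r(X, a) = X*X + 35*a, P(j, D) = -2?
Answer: 169/316 ≈ 0.53481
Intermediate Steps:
r(X, a) = -2 + X**2 + 35*a (r(X, a) = -2 + (X*X + 35*a) = -2 + (X**2 + 35*a) = -2 + X**2 + 35*a)
((4 - 1)**2 + 30)**2/r(-54, P(-9, 5)) = ((4 - 1)**2 + 30)**2/(-2 + (-54)**2 + 35*(-2)) = (3**2 + 30)**2/(-2 + 2916 - 70) = (9 + 30)**2/2844 = 39**2*(1/2844) = 1521*(1/2844) = 169/316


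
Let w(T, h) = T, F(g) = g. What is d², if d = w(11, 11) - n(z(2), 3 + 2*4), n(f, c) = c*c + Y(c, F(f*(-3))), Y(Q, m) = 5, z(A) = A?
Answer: 13225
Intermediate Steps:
n(f, c) = 5 + c² (n(f, c) = c*c + 5 = c² + 5 = 5 + c²)
d = -115 (d = 11 - (5 + (3 + 2*4)²) = 11 - (5 + (3 + 8)²) = 11 - (5 + 11²) = 11 - (5 + 121) = 11 - 1*126 = 11 - 126 = -115)
d² = (-115)² = 13225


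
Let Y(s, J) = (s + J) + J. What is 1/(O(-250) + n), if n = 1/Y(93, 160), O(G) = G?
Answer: -413/103249 ≈ -0.0040000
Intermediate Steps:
Y(s, J) = s + 2*J (Y(s, J) = (J + s) + J = s + 2*J)
n = 1/413 (n = 1/(93 + 2*160) = 1/(93 + 320) = 1/413 ≈ 0.0024213)
1/(O(-250) + n) = 1/(-250 + 1/413) = 1/(-103249/413) = -413/103249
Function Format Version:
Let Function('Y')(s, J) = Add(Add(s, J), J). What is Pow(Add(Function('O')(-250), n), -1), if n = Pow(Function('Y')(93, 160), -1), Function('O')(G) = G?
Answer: Rational(-413, 103249) ≈ -0.0040000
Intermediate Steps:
Function('Y')(s, J) = Add(s, Mul(2, J)) (Function('Y')(s, J) = Add(Add(J, s), J) = Add(s, Mul(2, J)))
n = Rational(1, 413) (n = Pow(Add(93, Mul(2, 160)), -1) = Pow(Add(93, 320), -1) = Pow(413, -1) = Rational(1, 413) ≈ 0.0024213)
Pow(Add(Function('O')(-250), n), -1) = Pow(Add(-250, Rational(1, 413)), -1) = Pow(Rational(-103249, 413), -1) = Rational(-413, 103249)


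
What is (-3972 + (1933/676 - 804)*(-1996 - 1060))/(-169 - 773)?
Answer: -206544488/79599 ≈ -2594.8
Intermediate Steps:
(-3972 + (1933/676 - 804)*(-1996 - 1060))/(-169 - 773) = (-3972 + (1933*(1/676) - 804)*(-3056))/(-942) = (-3972 + (1933/676 - 804)*(-3056))*(-1/942) = (-3972 - 541571/676*(-3056))*(-1/942) = (-3972 + 413760244/169)*(-1/942) = (413088976/169)*(-1/942) = -206544488/79599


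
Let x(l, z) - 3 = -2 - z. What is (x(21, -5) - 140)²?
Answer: 17956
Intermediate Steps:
x(l, z) = 1 - z (x(l, z) = 3 + (-2 - z) = 1 - z)
(x(21, -5) - 140)² = ((1 - 1*(-5)) - 140)² = ((1 + 5) - 140)² = (6 - 140)² = (-134)² = 17956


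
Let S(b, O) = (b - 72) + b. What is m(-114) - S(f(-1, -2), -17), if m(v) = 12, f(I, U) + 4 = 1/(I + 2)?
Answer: 90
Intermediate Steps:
f(I, U) = -4 + 1/(2 + I) (f(I, U) = -4 + 1/(I + 2) = -4 + 1/(2 + I))
S(b, O) = -72 + 2*b (S(b, O) = (-72 + b) + b = -72 + 2*b)
m(-114) - S(f(-1, -2), -17) = 12 - (-72 + 2*((-7 - 4*(-1))/(2 - 1))) = 12 - (-72 + 2*((-7 + 4)/1)) = 12 - (-72 + 2*(1*(-3))) = 12 - (-72 + 2*(-3)) = 12 - (-72 - 6) = 12 - 1*(-78) = 12 + 78 = 90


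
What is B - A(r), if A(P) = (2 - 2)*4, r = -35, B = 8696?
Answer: 8696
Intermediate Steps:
A(P) = 0 (A(P) = 0*4 = 0)
B - A(r) = 8696 - 1*0 = 8696 + 0 = 8696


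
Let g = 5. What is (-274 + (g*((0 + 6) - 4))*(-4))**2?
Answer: 98596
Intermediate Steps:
(-274 + (g*((0 + 6) - 4))*(-4))**2 = (-274 + (5*((0 + 6) - 4))*(-4))**2 = (-274 + (5*(6 - 4))*(-4))**2 = (-274 + (5*2)*(-4))**2 = (-274 + 10*(-4))**2 = (-274 - 40)**2 = (-314)**2 = 98596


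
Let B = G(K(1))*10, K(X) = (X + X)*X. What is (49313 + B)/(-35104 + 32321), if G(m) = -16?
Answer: -49153/2783 ≈ -17.662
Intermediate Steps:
K(X) = 2*X² (K(X) = (2*X)*X = 2*X²)
B = -160 (B = -16*10 = -160)
(49313 + B)/(-35104 + 32321) = (49313 - 160)/(-35104 + 32321) = 49153/(-2783) = 49153*(-1/2783) = -49153/2783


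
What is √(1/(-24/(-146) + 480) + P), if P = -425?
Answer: I*√130542647601/17526 ≈ 20.615*I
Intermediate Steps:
√(1/(-24/(-146) + 480) + P) = √(1/(-24/(-146) + 480) - 425) = √(1/(-24*(-1/146) + 480) - 425) = √(1/(12/73 + 480) - 425) = √(1/(35052/73) - 425) = √(73/35052 - 425) = √(-14897027/35052) = I*√130542647601/17526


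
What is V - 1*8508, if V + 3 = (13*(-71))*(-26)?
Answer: 15487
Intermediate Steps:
V = 23995 (V = -3 + (13*(-71))*(-26) = -3 - 923*(-26) = -3 + 23998 = 23995)
V - 1*8508 = 23995 - 1*8508 = 23995 - 8508 = 15487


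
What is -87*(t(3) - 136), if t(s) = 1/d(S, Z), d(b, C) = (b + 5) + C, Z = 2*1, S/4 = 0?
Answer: 82737/7 ≈ 11820.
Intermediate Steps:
S = 0 (S = 4*0 = 0)
Z = 2
d(b, C) = 5 + C + b (d(b, C) = (5 + b) + C = 5 + C + b)
t(s) = 1/7 (t(s) = 1/(5 + 2 + 0) = 1/7)
-87*(t(3) - 136) = -87*(1/7 - 136) = -87*(-951/7) = 82737/7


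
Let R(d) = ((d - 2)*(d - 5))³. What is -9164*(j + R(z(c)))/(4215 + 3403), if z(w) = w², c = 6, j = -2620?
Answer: -5365076831208/3809 ≈ -1.4085e+9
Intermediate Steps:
R(d) = (-5 + d)³*(-2 + d)³ (R(d) = ((-2 + d)*(-5 + d))³ = ((-5 + d)*(-2 + d))³ = (-5 + d)³*(-2 + d)³)
-9164*(j + R(z(c)))/(4215 + 3403) = -9164*(-2620 + (-5 + 6²)³*(-2 + 6²)³)/(4215 + 3403) = -(-12004840/3809 + 4582*(-5 + 36)³*(-2 + 36)³/3809) = -9164/(7618/(-2620 + 31³*34³)) = -9164/(7618/(-2620 + 29791*39304)) = -9164/(7618/(-2620 + 1170905464)) = -9164/(7618/1170902844) = -9164/(7618*(1/1170902844)) = -9164/3809/585451422 = -9164*585451422/3809 = -5365076831208/3809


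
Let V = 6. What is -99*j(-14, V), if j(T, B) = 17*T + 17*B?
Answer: 13464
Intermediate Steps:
j(T, B) = 17*B + 17*T
-99*j(-14, V) = -99*(17*6 + 17*(-14)) = -99*(102 - 238) = -99*(-136) = 13464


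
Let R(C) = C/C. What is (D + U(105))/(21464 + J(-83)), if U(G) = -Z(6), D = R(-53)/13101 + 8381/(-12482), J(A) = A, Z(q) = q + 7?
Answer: -2235633865/3496363987842 ≈ -0.00063942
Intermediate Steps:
R(C) = 1
Z(q) = 7 + q
D = -109786999/163526682 (D = 1/13101 + 8381/(-12482) = 1*(1/13101) + 8381*(-1/12482) = 1/13101 - 8381/12482 = -109786999/163526682 ≈ -0.67137)
U(G) = -13 (U(G) = -(7 + 6) = -1*13 = -13)
(D + U(105))/(21464 + J(-83)) = (-109786999/163526682 - 13)/(21464 - 83) = -2235633865/163526682/21381 = -2235633865/163526682*1/21381 = -2235633865/3496363987842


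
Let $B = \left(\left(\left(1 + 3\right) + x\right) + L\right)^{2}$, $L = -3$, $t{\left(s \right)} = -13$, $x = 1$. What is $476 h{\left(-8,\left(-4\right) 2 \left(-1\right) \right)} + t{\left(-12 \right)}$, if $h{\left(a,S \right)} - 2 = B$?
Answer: $2843$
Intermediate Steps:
$B = 4$ ($B = \left(\left(\left(1 + 3\right) + 1\right) - 3\right)^{2} = \left(\left(4 + 1\right) - 3\right)^{2} = \left(5 - 3\right)^{2} = 2^{2} = 4$)
$h{\left(a,S \right)} = 6$ ($h{\left(a,S \right)} = 2 + 4 = 6$)
$476 h{\left(-8,\left(-4\right) 2 \left(-1\right) \right)} + t{\left(-12 \right)} = 476 \cdot 6 - 13 = 2856 - 13 = 2843$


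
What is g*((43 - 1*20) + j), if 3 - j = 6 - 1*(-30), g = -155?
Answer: 1550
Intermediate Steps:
j = -33 (j = 3 - (6 - 1*(-30)) = 3 - (6 + 30) = 3 - 1*36 = 3 - 36 = -33)
g*((43 - 1*20) + j) = -155*((43 - 1*20) - 33) = -155*((43 - 20) - 33) = -155*(23 - 33) = -155*(-10) = 1550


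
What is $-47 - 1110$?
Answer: $-1157$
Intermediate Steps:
$-47 - 1110 = -1157$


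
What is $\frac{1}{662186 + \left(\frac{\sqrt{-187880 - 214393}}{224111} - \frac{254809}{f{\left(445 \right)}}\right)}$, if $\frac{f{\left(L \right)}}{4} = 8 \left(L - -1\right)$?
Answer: $\frac{6774298137138434856863296}{4485724439480881939568701213201} - \frac{136947498012672 i \sqrt{44697}}{4485724439480881939568701213201} \approx 1.5102 \cdot 10^{-6} - 6.4545 \cdot 10^{-15} i$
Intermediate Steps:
$f{\left(L \right)} = 32 + 32 L$ ($f{\left(L \right)} = 4 \cdot 8 \left(L - -1\right) = 4 \cdot 8 \left(L + 1\right) = 4 \cdot 8 \left(1 + L\right) = 4 \left(8 + 8 L\right) = 32 + 32 L$)
$\frac{1}{662186 + \left(\frac{\sqrt{-187880 - 214393}}{224111} - \frac{254809}{f{\left(445 \right)}}\right)} = \frac{1}{662186 - \left(\frac{254809}{32 + 32 \cdot 445} - \frac{\sqrt{-187880 - 214393}}{224111}\right)} = \frac{1}{662186 - \left(\frac{254809}{32 + 14240} - \sqrt{-187880 - 214393} \cdot \frac{1}{224111}\right)} = \frac{1}{662186 + \left(\sqrt{-402273} \cdot \frac{1}{224111} - \frac{254809}{14272}\right)} = \frac{1}{662186 + \left(3 i \sqrt{44697} \cdot \frac{1}{224111} - \frac{254809}{14272}\right)} = \frac{1}{662186 - \left(\frac{254809}{14272} - \frac{3 i \sqrt{44697}}{224111}\right)} = \frac{1}{\frac{9450463783}{14272} + \frac{3 i \sqrt{44697}}{224111}}$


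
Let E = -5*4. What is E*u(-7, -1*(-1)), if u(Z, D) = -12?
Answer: 240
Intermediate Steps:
E = -20
E*u(-7, -1*(-1)) = -20*(-12) = 240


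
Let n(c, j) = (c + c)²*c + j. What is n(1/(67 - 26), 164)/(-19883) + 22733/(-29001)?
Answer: -31480108167167/39741701403243 ≈ -0.79212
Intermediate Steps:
n(c, j) = j + 4*c³ (n(c, j) = (2*c)²*c + j = (4*c²)*c + j = 4*c³ + j = j + 4*c³)
n(1/(67 - 26), 164)/(-19883) + 22733/(-29001) = (164 + 4*(1/(67 - 26))³)/(-19883) + 22733/(-29001) = (164 + 4*(1/41)³)*(-1/19883) + 22733*(-1/29001) = (164 + 4*(1/41)³)*(-1/19883) - 22733/29001 = (164 + 4*(1/68921))*(-1/19883) - 22733/29001 = (164 + 4/68921)*(-1/19883) - 22733/29001 = (11303048/68921)*(-1/19883) - 22733/29001 = -11303048/1370356243 - 22733/29001 = -31480108167167/39741701403243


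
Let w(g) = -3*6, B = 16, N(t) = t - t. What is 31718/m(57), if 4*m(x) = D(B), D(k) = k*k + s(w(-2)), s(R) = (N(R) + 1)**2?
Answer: 126872/257 ≈ 493.67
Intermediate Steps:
N(t) = 0
w(g) = -18
s(R) = 1 (s(R) = (0 + 1)**2 = 1**2 = 1)
D(k) = 1 + k**2 (D(k) = k*k + 1 = k**2 + 1 = 1 + k**2)
m(x) = 257/4 (m(x) = (1 + 16**2)/4 = (1 + 256)/4 = (1/4)*257 = 257/4)
31718/m(57) = 31718/(257/4) = 31718*(4/257) = 126872/257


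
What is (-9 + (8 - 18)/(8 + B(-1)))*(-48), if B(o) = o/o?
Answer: 1456/3 ≈ 485.33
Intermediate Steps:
B(o) = 1
(-9 + (8 - 18)/(8 + B(-1)))*(-48) = (-9 + (8 - 18)/(8 + 1))*(-48) = (-9 - 10/9)*(-48) = -91/9*(-48) = 1456/3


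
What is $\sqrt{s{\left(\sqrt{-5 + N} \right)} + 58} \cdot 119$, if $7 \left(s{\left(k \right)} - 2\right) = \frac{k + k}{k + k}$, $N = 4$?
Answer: $17 \sqrt{2947} \approx 922.87$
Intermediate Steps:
$s{\left(k \right)} = \frac{15}{7}$ ($s{\left(k \right)} = 2 + \frac{\left(k + k\right) \frac{1}{k + k}}{7} = 2 + \frac{2 k \frac{1}{2 k}}{7} = 2 + \frac{1}{7} \cdot 1 = 2 + \frac{1}{7} = \frac{15}{7}$)
$\sqrt{s{\left(\sqrt{-5 + N} \right)} + 58} \cdot 119 = \sqrt{\frac{15}{7} + 58} \cdot 119 = \sqrt{\frac{421}{7}} \cdot 119 = \frac{\sqrt{2947}}{7} \cdot 119 = 17 \sqrt{2947}$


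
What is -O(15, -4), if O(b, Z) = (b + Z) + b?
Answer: -26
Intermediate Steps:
O(b, Z) = Z + 2*b (O(b, Z) = (Z + b) + b = Z + 2*b)
-O(15, -4) = -(-4 + 2*15) = -(-4 + 30) = -1*26 = -26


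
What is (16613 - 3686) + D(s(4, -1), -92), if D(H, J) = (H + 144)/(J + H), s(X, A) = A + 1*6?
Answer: 1124500/87 ≈ 12925.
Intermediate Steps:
s(X, A) = 6 + A (s(X, A) = A + 6 = 6 + A)
D(H, J) = (144 + H)/(H + J)
(16613 - 3686) + D(s(4, -1), -92) = (16613 - 3686) + (144 + (6 - 1))/((6 - 1) - 92) = 12927 + (144 + 5)/(5 - 92) = 12927 + 149/(-87) = 12927 - 1/87*149 = 12927 - 149/87 = 1124500/87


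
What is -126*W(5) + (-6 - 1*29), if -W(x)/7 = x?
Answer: 4375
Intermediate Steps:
W(x) = -7*x
-126*W(5) + (-6 - 1*29) = -(-882)*5 + (-6 - 1*29) = -126*(-35) + (-6 - 29) = 4410 - 35 = 4375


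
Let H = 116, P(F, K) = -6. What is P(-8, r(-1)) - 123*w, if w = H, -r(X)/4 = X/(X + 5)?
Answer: -14274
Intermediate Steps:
r(X) = -4*X/(5 + X) (r(X) = -4*X/(X + 5) = -4*X/(5 + X))
w = 116
P(-8, r(-1)) - 123*w = -6 - 123*116 = -6 - 14268 = -14274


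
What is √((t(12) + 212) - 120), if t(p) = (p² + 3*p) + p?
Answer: 2*√71 ≈ 16.852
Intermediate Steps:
t(p) = p² + 4*p
√((t(12) + 212) - 120) = √((12*(4 + 12) + 212) - 120) = √((12*16 + 212) - 120) = √((192 + 212) - 120) = √(404 - 120) = √284 = 2*√71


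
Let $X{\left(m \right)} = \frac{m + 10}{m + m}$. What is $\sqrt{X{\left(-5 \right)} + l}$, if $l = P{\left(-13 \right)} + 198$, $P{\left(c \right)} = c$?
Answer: $\frac{3 \sqrt{82}}{2} \approx 13.583$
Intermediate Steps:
$X{\left(m \right)} = \frac{10 + m}{2 m}$
$l = 185$ ($l = -13 + 198 = 185$)
$\sqrt{X{\left(-5 \right)} + l} = \sqrt{\frac{10 - 5}{2 \left(-5\right)} + 185} = \sqrt{\frac{1}{2} \left(- \frac{1}{5}\right) 5 + 185} = \sqrt{- \frac{1}{2} + 185} = \sqrt{\frac{369}{2}} = \frac{3 \sqrt{82}}{2}$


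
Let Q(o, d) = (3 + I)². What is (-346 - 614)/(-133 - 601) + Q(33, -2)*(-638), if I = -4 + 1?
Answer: 480/367 ≈ 1.3079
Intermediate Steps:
I = -3
Q(o, d) = 0 (Q(o, d) = (3 - 3)² = 0² = 0)
(-346 - 614)/(-133 - 601) + Q(33, -2)*(-638) = (-346 - 614)/(-133 - 601) + 0*(-638) = -960/(-734) + 0 = -960*(-1/734) + 0 = 480/367 + 0 = 480/367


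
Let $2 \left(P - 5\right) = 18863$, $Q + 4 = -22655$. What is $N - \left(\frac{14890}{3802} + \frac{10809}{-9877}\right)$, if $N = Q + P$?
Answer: $- \frac{496641973477}{37552354} \approx -13225.0$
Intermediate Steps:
$Q = -22659$ ($Q = -4 - 22655 = -22659$)
$P = \frac{18873}{2}$ ($P = 5 + \frac{1}{2} \cdot 18863 = 5 + \frac{18863}{2} = \frac{18873}{2} \approx 9436.5$)
$N = - \frac{26445}{2}$ ($N = -22659 + \frac{18873}{2} = - \frac{26445}{2} \approx -13223.0$)
$N - \left(\frac{14890}{3802} + \frac{10809}{-9877}\right) = - \frac{26445}{2} - \left(\frac{14890}{3802} + \frac{10809}{-9877}\right) = - \frac{26445}{2} - \left(14890 \cdot \frac{1}{3802} + 10809 \left(- \frac{1}{9877}\right)\right) = - \frac{26445}{2} - \left(\frac{7445}{1901} - \frac{10809}{9877}\right) = - \frac{26445}{2} - \frac{52986356}{18776177} = - \frac{496641973477}{37552354}$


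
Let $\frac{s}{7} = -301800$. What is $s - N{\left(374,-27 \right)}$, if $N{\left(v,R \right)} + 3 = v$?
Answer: $-2112971$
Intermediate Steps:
$s = -2112600$ ($s = 7 \left(-301800\right) = -2112600$)
$N{\left(v,R \right)} = -3 + v$
$s - N{\left(374,-27 \right)} = -2112600 - \left(-3 + 374\right) = -2112600 - 371 = -2112971$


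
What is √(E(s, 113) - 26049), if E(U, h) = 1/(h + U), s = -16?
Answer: 1124*I*√194/97 ≈ 161.4*I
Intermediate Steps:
E(U, h) = 1/(U + h)
√(E(s, 113) - 26049) = √(1/(-16 + 113) - 26049) = √(1/97 - 26049) = √(-2526752/97) = 1124*I*√194/97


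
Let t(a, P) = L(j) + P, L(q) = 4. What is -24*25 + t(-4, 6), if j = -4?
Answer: -590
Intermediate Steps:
t(a, P) = 4 + P
-24*25 + t(-4, 6) = -24*25 + (4 + 6) = -600 + 10 = -590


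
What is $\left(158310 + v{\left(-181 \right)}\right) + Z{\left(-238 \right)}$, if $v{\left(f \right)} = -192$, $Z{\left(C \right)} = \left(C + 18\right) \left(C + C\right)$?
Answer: $262838$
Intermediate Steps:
$Z{\left(C \right)} = 2 C \left(18 + C\right)$ ($Z{\left(C \right)} = \left(18 + C\right) 2 C = 2 C \left(18 + C\right)$)
$\left(158310 + v{\left(-181 \right)}\right) + Z{\left(-238 \right)} = \left(158310 - 192\right) + 2 \left(-238\right) \left(18 - 238\right) = 158118 + 2 \left(-238\right) \left(-220\right) = 158118 + 104720 = 262838$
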